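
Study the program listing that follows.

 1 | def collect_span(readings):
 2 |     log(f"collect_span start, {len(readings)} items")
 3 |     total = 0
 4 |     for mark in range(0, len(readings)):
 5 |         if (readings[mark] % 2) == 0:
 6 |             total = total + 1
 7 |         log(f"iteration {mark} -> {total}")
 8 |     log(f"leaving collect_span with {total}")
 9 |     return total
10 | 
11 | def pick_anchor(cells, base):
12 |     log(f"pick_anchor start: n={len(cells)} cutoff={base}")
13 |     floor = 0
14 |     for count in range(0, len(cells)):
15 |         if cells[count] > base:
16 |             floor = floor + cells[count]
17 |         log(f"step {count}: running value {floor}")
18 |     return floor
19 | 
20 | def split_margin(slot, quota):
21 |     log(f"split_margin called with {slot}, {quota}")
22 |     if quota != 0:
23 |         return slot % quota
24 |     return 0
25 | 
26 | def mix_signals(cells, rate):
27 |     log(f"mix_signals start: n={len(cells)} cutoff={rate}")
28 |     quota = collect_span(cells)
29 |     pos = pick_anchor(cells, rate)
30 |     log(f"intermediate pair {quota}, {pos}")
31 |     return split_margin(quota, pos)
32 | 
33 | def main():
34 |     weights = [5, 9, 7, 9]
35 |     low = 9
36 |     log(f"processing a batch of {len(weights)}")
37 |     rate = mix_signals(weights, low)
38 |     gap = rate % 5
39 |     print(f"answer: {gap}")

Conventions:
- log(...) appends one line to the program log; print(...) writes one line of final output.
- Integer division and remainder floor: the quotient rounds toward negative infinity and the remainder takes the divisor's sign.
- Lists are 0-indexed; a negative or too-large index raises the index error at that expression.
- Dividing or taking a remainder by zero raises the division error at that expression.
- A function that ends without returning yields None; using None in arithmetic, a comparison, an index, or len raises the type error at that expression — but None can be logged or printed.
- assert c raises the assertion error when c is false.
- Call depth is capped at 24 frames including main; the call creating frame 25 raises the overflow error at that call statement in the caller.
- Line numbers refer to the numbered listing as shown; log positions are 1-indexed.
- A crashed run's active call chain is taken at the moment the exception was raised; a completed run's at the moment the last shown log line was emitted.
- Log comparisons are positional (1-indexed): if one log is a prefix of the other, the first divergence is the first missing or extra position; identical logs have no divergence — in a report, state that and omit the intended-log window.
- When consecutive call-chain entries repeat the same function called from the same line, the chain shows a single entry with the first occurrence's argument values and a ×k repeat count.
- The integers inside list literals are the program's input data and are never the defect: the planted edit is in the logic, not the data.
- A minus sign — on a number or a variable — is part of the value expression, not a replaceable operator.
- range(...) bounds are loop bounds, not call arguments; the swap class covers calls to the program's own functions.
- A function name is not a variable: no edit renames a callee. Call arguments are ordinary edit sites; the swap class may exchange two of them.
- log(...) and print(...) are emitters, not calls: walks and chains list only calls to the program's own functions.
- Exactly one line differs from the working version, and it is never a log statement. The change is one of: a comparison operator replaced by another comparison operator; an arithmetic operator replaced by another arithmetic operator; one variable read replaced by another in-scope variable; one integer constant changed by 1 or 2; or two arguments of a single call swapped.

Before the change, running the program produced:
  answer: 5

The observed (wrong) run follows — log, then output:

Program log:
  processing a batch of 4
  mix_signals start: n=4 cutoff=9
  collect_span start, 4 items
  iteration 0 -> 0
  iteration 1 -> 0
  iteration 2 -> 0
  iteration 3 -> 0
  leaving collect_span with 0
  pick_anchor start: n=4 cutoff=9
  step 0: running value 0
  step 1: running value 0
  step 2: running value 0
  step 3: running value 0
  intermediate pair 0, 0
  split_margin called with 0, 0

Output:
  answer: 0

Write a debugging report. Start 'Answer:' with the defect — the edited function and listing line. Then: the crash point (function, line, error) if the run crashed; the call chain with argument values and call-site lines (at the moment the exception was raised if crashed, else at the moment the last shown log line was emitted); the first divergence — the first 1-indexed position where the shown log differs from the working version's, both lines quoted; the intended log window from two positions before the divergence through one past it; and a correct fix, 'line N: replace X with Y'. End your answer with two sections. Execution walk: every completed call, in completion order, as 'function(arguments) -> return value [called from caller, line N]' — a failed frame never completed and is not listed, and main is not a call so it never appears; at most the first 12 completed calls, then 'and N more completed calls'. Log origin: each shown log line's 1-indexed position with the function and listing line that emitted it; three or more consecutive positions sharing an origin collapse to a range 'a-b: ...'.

Answer: the defect is in main at line 38.
Key fact: Every logged value matches the working version; the printed result is what differs.
Call chain: main -> mix_signals([5, 9, 7, 9], 9) (called at line 37) -> split_margin(0, 0) (called at line 31).
First divergence: there is none — every log position agrees.
Execution walk:
  collect_span([5, 9, 7, 9]) -> 0  [called from mix_signals, line 28]
  pick_anchor([5, 9, 7, 9], 9) -> 0  [called from mix_signals, line 29]
  split_margin(0, 0) -> 0  [called from mix_signals, line 31]
  mix_signals([5, 9, 7, 9], 9) -> 0  [called from main, line 37]
Log line origins:
  1: logged in main at line 36
  2: logged in mix_signals at line 27
  3: logged in collect_span at line 2
  4-7: logged in collect_span at line 7
  8: logged in collect_span at line 8
  9: logged in pick_anchor at line 12
  10-13: logged in pick_anchor at line 17
  14: logged in mix_signals at line 30
  15: logged in split_margin at line 21
A correct fix: line 38: replace `%` with `+`.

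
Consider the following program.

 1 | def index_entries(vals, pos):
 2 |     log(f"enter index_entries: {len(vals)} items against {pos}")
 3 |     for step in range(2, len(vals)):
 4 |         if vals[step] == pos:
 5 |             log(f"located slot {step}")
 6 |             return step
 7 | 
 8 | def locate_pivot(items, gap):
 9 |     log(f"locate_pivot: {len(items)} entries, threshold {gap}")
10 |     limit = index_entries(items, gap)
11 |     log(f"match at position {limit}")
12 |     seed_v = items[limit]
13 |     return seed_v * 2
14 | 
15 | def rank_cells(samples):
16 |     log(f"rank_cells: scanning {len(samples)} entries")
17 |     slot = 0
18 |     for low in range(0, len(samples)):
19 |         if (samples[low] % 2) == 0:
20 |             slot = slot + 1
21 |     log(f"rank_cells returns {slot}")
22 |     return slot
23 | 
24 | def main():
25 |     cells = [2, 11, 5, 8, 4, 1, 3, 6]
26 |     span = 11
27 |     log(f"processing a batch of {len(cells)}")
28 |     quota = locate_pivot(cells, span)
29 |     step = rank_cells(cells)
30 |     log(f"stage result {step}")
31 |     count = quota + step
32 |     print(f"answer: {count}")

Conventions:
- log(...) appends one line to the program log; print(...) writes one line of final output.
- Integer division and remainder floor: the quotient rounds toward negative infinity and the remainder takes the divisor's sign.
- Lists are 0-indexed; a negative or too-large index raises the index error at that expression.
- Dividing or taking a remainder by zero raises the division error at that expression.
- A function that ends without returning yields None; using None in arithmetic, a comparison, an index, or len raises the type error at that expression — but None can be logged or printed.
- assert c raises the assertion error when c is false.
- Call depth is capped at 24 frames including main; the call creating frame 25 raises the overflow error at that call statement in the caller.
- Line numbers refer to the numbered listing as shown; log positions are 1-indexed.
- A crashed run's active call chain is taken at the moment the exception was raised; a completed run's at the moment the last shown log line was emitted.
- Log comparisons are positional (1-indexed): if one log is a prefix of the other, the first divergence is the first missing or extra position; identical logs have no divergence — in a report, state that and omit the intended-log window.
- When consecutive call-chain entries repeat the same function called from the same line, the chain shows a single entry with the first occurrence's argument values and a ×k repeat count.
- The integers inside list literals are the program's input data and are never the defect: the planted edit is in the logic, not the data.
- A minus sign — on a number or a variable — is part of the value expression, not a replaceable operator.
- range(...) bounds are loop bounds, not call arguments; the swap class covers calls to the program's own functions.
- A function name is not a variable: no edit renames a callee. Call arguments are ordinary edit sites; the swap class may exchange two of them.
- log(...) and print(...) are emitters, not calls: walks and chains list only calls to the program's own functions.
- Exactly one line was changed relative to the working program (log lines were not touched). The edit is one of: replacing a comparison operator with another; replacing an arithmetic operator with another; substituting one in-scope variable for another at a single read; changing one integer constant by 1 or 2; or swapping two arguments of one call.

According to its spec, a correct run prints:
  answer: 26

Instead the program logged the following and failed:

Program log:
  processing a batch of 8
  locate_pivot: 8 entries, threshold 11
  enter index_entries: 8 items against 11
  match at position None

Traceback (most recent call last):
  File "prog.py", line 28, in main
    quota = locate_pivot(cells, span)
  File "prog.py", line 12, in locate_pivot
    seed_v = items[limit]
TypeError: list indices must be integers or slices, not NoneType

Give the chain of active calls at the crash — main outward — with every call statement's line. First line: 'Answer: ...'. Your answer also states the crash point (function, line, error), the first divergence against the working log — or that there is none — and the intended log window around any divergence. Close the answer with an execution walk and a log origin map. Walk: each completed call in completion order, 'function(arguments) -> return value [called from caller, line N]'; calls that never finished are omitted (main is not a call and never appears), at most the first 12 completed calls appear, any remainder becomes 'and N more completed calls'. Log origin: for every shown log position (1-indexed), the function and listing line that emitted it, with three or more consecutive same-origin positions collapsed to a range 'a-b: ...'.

Answer: main -> locate_pivot (called at line 28).
The tell: The earliest visible damage is log position 4 — 'match at position None' rather than the intended 'located slot 1'.
Crash: locate_pivot, line 12, TypeError.
First divergence: position 4; shown 'match at position None' vs intended 'located slot 1'.
Intended log window:
  2: locate_pivot: 8 entries, threshold 11
  3: enter index_entries: 8 items against 11
  4: located slot 1
  5: match at position 1
Execution walk:
  index_entries([2, 11, 5, 8, 4, 1, 3, 6], 11) -> None  [called from locate_pivot, line 10]
Log line origins:
  1: emitted by main (line 27)
  2: emitted by locate_pivot (line 9)
  3: emitted by index_entries (line 2)
  4: emitted by locate_pivot (line 11)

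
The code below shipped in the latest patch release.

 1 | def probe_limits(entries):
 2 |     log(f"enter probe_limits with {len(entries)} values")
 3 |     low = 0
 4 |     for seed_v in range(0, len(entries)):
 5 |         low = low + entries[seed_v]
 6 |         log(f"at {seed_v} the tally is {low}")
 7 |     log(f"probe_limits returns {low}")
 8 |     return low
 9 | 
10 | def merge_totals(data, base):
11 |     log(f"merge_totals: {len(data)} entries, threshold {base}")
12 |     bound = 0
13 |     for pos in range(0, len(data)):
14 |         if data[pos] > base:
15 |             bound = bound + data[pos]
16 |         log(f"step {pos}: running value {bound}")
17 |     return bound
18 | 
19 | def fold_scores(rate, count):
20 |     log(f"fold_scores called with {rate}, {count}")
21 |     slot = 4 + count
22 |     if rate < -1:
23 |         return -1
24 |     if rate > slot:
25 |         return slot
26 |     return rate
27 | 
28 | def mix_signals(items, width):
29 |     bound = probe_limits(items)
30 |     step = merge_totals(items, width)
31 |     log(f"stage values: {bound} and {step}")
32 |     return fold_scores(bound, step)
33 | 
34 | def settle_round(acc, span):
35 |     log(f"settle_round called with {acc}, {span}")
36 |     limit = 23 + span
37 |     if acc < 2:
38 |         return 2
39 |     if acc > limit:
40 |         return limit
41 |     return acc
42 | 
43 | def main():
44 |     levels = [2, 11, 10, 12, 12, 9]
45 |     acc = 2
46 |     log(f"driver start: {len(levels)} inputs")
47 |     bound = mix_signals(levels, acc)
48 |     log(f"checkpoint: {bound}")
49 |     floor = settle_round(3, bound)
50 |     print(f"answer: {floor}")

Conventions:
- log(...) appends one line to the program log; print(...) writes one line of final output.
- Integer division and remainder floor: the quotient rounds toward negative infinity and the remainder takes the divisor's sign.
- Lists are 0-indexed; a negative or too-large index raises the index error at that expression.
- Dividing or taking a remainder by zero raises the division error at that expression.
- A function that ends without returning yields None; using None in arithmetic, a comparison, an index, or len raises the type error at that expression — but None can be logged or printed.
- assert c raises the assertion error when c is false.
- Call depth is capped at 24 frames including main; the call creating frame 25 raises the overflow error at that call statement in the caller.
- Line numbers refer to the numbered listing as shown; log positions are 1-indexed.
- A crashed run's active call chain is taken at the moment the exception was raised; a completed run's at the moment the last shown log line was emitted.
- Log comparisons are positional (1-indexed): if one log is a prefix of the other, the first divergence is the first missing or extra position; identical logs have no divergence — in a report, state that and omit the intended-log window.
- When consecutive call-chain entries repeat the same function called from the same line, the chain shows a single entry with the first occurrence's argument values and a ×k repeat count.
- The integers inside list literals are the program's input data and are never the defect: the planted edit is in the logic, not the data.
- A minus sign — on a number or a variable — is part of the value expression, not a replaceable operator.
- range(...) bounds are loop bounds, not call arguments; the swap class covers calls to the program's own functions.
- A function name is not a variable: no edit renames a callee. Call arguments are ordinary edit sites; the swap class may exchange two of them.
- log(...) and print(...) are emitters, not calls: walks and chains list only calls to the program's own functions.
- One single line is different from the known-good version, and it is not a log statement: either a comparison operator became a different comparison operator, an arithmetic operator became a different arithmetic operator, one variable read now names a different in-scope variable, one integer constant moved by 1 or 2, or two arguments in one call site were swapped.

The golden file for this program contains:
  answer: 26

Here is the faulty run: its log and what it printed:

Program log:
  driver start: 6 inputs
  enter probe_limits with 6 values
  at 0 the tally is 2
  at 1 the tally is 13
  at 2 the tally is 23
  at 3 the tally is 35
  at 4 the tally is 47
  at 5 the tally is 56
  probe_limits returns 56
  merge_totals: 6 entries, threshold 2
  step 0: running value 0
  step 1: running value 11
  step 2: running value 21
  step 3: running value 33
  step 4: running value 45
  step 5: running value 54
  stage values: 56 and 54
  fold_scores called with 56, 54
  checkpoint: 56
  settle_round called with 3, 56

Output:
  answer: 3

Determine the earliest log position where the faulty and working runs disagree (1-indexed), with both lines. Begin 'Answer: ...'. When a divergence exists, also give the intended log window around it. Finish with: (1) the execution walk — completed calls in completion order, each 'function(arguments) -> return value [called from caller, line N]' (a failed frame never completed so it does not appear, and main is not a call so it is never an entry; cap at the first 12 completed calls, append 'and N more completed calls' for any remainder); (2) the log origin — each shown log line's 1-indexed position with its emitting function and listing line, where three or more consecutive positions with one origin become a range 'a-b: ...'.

Answer: position 20; shown 'settle_round called with 3, 56' vs intended 'settle_round called with 56, 3'.
Intended log window:
  18: fold_scores called with 56, 54
  19: checkpoint: 56
  20: settle_round called with 56, 3
Execution walk:
  probe_limits([2, 11, 10, 12, 12, 9]) -> 56  [called from mix_signals, line 29]
  merge_totals([2, 11, 10, 12, 12, 9], 2) -> 54  [called from mix_signals, line 30]
  fold_scores(56, 54) -> 56  [called from mix_signals, line 32]
  mix_signals([2, 11, 10, 12, 12, 9], 2) -> 56  [called from main, line 47]
  settle_round(3, 56) -> 3  [called from main, line 49]
Origin of each log line:
  1: logged in main at line 46
  2: logged in probe_limits at line 2
  3-8: logged in probe_limits at line 6
  9: logged in probe_limits at line 7
  10: logged in merge_totals at line 11
  11-16: logged in merge_totals at line 16
  17: logged in mix_signals at line 31
  18: logged in fold_scores at line 20
  19: logged in main at line 48
  20: logged in settle_round at line 35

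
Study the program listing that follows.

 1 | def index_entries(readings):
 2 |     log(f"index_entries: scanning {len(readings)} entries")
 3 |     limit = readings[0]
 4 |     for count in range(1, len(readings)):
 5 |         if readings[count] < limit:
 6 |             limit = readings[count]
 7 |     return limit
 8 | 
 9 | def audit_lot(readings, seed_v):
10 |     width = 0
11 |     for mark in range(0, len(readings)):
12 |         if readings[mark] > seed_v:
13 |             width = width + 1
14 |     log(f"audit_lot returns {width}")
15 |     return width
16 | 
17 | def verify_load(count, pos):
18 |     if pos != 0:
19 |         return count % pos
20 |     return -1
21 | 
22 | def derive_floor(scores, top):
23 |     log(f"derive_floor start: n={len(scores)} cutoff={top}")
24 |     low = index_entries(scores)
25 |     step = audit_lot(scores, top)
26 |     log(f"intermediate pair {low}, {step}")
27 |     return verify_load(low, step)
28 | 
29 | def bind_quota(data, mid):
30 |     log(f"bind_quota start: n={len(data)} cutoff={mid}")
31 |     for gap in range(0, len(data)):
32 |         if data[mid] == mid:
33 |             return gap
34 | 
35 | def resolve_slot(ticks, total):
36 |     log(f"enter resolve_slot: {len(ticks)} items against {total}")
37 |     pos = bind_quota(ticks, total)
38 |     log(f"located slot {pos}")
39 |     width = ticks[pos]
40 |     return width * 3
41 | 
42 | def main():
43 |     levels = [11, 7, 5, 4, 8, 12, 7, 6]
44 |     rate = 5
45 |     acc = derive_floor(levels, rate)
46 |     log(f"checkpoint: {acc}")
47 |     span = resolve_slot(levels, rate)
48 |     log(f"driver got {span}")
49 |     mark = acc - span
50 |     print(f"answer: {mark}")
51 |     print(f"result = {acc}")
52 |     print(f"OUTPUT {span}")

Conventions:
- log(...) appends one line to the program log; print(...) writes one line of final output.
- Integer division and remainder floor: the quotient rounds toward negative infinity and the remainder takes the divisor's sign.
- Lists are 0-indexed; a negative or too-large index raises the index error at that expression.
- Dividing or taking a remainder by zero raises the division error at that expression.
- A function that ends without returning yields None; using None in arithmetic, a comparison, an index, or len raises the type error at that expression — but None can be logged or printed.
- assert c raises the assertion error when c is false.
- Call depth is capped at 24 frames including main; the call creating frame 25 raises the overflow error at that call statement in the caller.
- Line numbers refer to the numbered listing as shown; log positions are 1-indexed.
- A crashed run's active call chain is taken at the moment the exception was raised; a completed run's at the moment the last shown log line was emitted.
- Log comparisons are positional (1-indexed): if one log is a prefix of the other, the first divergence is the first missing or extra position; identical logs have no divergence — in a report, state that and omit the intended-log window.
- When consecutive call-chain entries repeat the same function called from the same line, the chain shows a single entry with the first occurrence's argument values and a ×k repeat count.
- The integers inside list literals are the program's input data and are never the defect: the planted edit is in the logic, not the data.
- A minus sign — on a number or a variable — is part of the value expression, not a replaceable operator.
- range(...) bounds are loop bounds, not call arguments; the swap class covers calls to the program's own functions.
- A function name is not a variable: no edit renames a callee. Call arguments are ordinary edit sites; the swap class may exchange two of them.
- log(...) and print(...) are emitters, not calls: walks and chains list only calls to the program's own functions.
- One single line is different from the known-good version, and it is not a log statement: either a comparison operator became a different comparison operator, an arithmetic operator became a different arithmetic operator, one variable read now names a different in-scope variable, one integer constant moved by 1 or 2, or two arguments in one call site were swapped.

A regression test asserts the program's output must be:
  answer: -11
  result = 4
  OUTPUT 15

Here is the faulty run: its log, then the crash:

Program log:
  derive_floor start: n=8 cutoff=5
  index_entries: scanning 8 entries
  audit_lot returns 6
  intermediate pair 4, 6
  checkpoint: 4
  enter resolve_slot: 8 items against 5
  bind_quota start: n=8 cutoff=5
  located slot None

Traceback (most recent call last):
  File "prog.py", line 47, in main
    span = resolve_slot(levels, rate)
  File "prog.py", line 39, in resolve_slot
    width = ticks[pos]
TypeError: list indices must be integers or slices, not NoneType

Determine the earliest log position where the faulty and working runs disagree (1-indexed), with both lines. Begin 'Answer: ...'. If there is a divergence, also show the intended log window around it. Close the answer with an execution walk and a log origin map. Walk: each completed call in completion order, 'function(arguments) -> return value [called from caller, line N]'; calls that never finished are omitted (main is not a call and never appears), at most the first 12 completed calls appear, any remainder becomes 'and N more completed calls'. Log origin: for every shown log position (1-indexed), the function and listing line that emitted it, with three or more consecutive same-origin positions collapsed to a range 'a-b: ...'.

Answer: position 8 — shown 'located slot None', intended 'located slot 2'.
Intended log window:
  6: enter resolve_slot: 8 items against 5
  7: bind_quota start: n=8 cutoff=5
  8: located slot 2
  9: driver got 15
Execution walk:
  index_entries([11, 7, 5, 4, 8, 12, 7, 6]) -> 4  [called from derive_floor, line 24]
  audit_lot([11, 7, 5, 4, 8, 12, 7, 6], 5) -> 6  [called from derive_floor, line 25]
  verify_load(4, 6) -> 4  [called from derive_floor, line 27]
  derive_floor([11, 7, 5, 4, 8, 12, 7, 6], 5) -> 4  [called from main, line 45]
  bind_quota([11, 7, 5, 4, 8, 12, 7, 6], 5) -> None  [called from resolve_slot, line 37]
Log line origins:
  1: emitted by derive_floor (line 23)
  2: emitted by index_entries (line 2)
  3: emitted by audit_lot (line 14)
  4: emitted by derive_floor (line 26)
  5: emitted by main (line 46)
  6: emitted by resolve_slot (line 36)
  7: emitted by bind_quota (line 30)
  8: emitted by resolve_slot (line 38)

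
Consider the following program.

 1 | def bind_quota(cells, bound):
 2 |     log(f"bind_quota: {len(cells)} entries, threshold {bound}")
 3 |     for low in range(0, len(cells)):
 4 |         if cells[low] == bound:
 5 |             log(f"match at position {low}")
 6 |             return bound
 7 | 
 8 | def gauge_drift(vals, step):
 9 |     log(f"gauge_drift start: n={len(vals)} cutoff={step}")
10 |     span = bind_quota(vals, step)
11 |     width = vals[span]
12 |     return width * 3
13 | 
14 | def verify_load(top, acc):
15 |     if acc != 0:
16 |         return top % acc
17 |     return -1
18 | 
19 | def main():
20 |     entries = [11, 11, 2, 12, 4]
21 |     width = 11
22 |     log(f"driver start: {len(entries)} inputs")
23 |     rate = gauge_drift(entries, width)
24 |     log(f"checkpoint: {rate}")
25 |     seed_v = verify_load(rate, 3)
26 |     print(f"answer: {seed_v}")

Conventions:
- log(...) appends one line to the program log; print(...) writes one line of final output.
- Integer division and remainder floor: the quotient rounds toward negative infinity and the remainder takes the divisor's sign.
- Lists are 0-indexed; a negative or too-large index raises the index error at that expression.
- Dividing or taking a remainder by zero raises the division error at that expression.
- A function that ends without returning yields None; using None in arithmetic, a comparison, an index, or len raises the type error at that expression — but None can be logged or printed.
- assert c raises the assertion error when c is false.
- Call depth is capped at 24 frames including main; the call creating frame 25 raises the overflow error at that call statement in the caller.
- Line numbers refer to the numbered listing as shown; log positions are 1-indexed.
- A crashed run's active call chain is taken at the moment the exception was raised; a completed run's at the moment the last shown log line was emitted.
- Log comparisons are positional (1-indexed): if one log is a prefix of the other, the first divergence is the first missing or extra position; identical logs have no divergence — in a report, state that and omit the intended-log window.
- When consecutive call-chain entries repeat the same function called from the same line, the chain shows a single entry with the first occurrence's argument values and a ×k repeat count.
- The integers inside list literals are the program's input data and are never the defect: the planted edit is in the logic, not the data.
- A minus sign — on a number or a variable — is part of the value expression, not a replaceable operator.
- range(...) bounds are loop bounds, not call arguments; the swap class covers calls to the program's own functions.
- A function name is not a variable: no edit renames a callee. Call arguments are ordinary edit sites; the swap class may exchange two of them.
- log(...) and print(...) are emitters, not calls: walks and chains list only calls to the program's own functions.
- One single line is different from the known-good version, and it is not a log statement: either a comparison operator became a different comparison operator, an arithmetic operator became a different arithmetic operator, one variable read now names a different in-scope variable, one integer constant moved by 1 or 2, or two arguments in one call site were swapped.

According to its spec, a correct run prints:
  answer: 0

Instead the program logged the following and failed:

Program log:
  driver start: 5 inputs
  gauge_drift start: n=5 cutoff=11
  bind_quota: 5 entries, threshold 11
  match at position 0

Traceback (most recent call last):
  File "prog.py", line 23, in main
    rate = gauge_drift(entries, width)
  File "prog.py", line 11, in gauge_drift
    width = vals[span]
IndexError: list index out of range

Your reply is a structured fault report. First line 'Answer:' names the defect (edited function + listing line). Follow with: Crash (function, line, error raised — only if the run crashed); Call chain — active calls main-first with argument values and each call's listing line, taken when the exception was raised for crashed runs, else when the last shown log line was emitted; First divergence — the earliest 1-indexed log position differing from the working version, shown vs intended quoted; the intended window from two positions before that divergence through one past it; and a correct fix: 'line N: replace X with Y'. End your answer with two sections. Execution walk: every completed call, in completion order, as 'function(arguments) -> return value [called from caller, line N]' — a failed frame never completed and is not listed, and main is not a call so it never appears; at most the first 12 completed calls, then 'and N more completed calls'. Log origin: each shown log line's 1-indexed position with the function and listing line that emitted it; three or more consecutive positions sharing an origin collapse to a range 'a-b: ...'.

Answer: the defect is in bind_quota at line 6.
Key observation: The faulty run's log stops after 4 lines; the working version's next line would be 'checkpoint: 33'.
Crash: gauge_drift, line 11, IndexError.
Call chain: main -> gauge_drift([11, 11, 2, 12, 4], 11) (called at line 23).
First divergence: position 5 — the faulty run's log ends after 4 lines; the working version continues with 'checkpoint: 33'.
Intended log window:
  3: bind_quota: 5 entries, threshold 11
  4: match at position 0
  5: checkpoint: 33
Execution walk:
  bind_quota([11, 11, 2, 12, 4], 11) -> 11  [called from gauge_drift, line 10]
Origin of each log line:
  1: from main, line 22
  2: from gauge_drift, line 9
  3: from bind_quota, line 2
  4: from bind_quota, line 5
A correct fix: line 6: replace `bound` with `low`.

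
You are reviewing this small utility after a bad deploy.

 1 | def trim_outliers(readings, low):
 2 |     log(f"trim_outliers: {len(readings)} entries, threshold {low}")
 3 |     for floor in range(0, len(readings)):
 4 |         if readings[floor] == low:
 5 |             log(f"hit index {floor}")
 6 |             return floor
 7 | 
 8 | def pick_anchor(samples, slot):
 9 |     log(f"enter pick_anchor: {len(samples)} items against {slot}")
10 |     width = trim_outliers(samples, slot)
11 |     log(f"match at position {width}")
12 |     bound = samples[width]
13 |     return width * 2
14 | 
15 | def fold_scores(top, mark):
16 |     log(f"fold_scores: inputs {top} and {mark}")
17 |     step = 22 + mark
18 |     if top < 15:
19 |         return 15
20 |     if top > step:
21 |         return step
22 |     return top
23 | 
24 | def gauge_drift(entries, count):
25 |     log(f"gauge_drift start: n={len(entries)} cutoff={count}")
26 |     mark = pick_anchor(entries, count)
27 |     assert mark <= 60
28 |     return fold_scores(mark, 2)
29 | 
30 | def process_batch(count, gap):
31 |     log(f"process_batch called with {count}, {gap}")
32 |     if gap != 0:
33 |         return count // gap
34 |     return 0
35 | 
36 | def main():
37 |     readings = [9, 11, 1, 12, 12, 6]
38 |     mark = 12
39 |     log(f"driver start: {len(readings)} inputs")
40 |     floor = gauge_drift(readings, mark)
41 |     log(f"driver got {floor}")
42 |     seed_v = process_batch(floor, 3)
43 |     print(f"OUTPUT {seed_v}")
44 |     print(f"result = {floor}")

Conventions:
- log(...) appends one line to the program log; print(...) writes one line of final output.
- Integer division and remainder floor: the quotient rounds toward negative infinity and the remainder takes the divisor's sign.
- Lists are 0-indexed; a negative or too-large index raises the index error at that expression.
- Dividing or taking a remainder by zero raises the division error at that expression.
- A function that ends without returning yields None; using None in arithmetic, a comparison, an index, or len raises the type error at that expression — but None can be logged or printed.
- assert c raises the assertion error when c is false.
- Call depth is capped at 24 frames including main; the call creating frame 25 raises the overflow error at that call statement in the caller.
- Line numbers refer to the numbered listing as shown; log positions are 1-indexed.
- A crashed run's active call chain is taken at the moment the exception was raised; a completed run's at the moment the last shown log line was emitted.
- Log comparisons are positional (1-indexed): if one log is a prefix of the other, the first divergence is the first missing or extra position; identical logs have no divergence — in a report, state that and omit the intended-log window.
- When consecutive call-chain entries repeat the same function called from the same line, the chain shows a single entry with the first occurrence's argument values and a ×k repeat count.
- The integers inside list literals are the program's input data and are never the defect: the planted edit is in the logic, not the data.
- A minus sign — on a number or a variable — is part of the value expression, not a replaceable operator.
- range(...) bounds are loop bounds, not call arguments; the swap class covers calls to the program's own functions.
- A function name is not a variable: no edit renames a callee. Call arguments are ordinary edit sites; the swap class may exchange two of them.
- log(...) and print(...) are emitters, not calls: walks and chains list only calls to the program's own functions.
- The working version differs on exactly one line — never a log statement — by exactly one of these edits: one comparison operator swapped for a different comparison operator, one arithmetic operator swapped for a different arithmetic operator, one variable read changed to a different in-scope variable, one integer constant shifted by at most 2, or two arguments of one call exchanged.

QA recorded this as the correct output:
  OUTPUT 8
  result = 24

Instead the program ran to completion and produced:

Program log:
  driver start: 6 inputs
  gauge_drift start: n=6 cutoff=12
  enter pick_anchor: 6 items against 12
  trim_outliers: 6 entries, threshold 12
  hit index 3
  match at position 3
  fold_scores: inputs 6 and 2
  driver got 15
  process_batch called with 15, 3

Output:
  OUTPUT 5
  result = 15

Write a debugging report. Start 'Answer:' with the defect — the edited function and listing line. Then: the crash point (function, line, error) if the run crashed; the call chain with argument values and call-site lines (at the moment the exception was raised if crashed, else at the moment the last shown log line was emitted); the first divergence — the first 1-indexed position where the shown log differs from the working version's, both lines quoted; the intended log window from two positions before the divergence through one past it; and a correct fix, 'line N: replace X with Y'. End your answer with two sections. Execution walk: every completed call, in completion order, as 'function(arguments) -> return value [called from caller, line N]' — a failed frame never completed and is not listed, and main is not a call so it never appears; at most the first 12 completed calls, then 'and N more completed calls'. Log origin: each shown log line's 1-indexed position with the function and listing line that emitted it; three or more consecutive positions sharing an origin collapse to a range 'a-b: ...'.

Answer: the defect is in pick_anchor at line 13.
Key fact: Position 7 is the first bad log line: 'fold_scores: inputs 6 and 2' should read 'fold_scores: inputs 24 and 2'.
Call chain: main -> process_batch(15, 3) (called at line 42).
First divergence: at position 7 the run shows 'fold_scores: inputs 6 and 2' where the working version logs 'fold_scores: inputs 24 and 2'.
Intended log window:
  5: hit index 3
  6: match at position 3
  7: fold_scores: inputs 24 and 2
  8: driver got 24
Execution walk:
  trim_outliers([9, 11, 1, 12, 12, 6], 12) -> 3  [called from pick_anchor, line 10]
  pick_anchor([9, 11, 1, 12, 12, 6], 12) -> 6  [called from gauge_drift, line 26]
  fold_scores(6, 2) -> 15  [called from gauge_drift, line 28]
  gauge_drift([9, 11, 1, 12, 12, 6], 12) -> 15  [called from main, line 40]
  process_batch(15, 3) -> 5  [called from main, line 42]
Origin of each log line:
  1: emitted by main (line 39)
  2: emitted by gauge_drift (line 25)
  3: emitted by pick_anchor (line 9)
  4: emitted by trim_outliers (line 2)
  5: emitted by trim_outliers (line 5)
  6: emitted by pick_anchor (line 11)
  7: emitted by fold_scores (line 16)
  8: emitted by main (line 41)
  9: emitted by process_batch (line 31)
A correct fix: line 13: replace `width` with `bound`.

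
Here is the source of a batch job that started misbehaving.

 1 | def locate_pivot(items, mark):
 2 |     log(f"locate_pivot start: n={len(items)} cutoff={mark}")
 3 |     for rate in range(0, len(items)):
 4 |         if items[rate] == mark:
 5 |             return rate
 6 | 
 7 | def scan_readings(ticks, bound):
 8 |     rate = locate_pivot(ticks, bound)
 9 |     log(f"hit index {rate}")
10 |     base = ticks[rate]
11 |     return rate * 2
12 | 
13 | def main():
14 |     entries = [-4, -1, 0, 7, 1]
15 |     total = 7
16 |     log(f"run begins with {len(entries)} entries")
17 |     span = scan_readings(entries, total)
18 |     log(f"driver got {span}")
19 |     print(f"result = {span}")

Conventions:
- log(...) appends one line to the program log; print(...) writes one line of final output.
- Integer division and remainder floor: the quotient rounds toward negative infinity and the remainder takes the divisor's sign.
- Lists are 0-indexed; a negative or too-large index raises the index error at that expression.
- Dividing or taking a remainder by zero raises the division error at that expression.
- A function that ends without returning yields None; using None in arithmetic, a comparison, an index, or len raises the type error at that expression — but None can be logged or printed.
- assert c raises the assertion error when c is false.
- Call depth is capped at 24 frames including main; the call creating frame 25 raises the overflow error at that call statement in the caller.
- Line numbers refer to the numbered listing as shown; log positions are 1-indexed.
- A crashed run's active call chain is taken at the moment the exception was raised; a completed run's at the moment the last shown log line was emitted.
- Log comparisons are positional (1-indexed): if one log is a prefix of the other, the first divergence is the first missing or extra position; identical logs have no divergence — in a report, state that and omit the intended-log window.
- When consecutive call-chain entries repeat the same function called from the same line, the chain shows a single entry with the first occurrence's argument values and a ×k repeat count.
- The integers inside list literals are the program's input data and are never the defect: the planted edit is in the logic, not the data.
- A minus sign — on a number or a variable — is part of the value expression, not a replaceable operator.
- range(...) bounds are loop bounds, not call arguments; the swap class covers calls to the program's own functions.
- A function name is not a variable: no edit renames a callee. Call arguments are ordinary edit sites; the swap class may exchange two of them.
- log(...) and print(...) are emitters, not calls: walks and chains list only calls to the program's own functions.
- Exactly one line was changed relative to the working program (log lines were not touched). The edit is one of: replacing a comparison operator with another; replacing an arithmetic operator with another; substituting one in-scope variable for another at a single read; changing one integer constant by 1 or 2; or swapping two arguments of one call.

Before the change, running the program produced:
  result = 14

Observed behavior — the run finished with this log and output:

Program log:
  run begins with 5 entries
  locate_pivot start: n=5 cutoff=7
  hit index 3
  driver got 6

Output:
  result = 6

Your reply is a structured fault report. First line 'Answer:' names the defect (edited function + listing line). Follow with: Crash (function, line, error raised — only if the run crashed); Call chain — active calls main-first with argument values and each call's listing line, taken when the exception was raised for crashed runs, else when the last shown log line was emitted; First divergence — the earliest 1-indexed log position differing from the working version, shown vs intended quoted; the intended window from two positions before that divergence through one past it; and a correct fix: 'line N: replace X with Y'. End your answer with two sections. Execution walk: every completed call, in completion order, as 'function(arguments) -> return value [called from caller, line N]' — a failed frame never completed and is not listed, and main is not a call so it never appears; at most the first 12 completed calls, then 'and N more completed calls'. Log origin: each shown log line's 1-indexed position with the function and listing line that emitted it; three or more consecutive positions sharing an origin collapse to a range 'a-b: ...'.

Answer: the defect is in scan_readings at line 11.
Key fact: At log position 4 the runs split — shown 'driver got 6', but the working version logs 'driver got 14'.
Call chain: main.
First divergence: at position 4 the run shows 'driver got 6' where the working version logs 'driver got 14'.
Intended log window:
  2: locate_pivot start: n=5 cutoff=7
  3: hit index 3
  4: driver got 14
Execution walk:
  locate_pivot([-4, -1, 0, 7, 1], 7) -> 3  [called from scan_readings, line 8]
  scan_readings([-4, -1, 0, 7, 1], 7) -> 6  [called from main, line 17]
Log line origins:
  1: emitted by main (line 16)
  2: emitted by locate_pivot (line 2)
  3: emitted by scan_readings (line 9)
  4: emitted by main (line 18)
A correct fix: line 11: replace `rate` with `base`.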